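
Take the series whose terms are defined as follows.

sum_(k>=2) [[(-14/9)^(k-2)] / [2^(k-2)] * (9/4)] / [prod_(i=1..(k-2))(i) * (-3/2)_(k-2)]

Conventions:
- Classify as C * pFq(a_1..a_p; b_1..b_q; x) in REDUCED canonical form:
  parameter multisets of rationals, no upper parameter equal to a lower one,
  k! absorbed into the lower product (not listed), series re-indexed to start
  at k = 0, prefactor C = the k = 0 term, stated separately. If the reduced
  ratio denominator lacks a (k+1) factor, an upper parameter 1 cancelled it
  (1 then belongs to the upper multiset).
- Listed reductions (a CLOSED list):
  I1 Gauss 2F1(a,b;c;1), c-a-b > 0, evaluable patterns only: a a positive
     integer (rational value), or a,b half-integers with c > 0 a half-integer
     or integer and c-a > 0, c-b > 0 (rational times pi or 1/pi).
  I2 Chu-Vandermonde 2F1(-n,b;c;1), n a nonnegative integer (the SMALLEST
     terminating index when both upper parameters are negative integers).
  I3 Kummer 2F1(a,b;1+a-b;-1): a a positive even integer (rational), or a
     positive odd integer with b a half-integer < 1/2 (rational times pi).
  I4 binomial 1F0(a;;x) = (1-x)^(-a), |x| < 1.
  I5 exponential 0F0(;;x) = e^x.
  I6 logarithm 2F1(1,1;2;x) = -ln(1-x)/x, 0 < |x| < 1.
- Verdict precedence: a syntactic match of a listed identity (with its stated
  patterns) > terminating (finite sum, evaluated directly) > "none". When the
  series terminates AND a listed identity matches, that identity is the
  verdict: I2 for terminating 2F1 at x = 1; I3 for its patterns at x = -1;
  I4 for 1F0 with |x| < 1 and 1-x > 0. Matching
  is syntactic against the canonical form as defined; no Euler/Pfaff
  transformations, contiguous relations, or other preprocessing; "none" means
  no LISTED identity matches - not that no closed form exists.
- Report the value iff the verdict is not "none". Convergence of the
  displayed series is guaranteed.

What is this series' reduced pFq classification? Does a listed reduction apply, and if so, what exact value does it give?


At argument -7/9: a 0F1 with upper {-}, lower {-3/2}, scaled by C = 9/4. Verdict: none. Every listed pattern misses the 0F1 form at -7/9, upper {-}.

Key step: t_0 = 9/4 here, and the two k-th powers (C = 9/4, x = -7/9) combine into one argument.
Ratio: r(k) = (-7/9) * 1 / [(k-3/2) (k+1)] ; factor over Q: parameters, x = (-7/9), and C = 9/4.


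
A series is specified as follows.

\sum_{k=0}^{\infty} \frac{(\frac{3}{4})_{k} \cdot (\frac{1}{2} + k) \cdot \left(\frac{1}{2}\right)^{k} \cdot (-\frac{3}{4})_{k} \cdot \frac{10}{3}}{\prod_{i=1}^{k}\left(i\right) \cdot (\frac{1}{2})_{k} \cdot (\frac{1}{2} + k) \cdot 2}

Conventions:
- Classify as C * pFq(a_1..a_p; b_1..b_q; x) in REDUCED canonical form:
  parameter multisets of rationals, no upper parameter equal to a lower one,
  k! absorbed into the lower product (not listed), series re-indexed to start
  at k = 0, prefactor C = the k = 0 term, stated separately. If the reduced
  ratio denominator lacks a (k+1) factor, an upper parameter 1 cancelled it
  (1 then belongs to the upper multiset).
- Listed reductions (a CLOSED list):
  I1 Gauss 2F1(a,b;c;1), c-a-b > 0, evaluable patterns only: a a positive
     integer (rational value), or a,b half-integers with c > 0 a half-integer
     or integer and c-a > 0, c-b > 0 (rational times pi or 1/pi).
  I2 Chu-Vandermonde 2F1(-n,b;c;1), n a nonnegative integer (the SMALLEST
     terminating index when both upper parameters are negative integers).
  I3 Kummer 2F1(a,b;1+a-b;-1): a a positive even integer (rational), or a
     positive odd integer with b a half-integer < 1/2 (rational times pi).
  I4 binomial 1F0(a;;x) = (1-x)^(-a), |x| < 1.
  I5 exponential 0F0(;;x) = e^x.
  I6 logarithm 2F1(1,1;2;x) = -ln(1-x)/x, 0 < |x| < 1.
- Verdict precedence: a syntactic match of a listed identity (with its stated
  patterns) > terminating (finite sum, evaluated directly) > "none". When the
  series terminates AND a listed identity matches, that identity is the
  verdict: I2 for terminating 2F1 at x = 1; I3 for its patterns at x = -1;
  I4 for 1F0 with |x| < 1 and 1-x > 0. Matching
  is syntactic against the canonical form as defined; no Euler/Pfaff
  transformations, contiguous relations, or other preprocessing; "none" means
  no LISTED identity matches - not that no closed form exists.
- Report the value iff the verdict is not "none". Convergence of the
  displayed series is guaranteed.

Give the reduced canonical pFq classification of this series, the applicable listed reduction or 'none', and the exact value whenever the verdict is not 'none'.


Canonical form: C = \frac{5}{3} times 2F1 with upper {-\frac{3}{4}, \frac{3}{4}}, lower {\frac{1}{2}}, x = \frac{1}{2}. Verdict: none. A 2F1 with upper {-\frac{3}{4}, \frac{3}{4}} fits none of I1-I6 at x = \frac{1}{2}; the sum runs forever.

First insight: with t_0 = \frac{5}{3}, the factor k + 1/2 cancels (top and bottom), leaving C = 5/3.
Term ratio: r(k) = \frac{1}{2} * (k-\frac{3}{4}) (k+\frac{3}{4}) / [(k+\frac{1}{2}) (k+1)] - rational in k. x = \frac{1}{2}; t_0 = \frac{5}{3}; negate the roots.


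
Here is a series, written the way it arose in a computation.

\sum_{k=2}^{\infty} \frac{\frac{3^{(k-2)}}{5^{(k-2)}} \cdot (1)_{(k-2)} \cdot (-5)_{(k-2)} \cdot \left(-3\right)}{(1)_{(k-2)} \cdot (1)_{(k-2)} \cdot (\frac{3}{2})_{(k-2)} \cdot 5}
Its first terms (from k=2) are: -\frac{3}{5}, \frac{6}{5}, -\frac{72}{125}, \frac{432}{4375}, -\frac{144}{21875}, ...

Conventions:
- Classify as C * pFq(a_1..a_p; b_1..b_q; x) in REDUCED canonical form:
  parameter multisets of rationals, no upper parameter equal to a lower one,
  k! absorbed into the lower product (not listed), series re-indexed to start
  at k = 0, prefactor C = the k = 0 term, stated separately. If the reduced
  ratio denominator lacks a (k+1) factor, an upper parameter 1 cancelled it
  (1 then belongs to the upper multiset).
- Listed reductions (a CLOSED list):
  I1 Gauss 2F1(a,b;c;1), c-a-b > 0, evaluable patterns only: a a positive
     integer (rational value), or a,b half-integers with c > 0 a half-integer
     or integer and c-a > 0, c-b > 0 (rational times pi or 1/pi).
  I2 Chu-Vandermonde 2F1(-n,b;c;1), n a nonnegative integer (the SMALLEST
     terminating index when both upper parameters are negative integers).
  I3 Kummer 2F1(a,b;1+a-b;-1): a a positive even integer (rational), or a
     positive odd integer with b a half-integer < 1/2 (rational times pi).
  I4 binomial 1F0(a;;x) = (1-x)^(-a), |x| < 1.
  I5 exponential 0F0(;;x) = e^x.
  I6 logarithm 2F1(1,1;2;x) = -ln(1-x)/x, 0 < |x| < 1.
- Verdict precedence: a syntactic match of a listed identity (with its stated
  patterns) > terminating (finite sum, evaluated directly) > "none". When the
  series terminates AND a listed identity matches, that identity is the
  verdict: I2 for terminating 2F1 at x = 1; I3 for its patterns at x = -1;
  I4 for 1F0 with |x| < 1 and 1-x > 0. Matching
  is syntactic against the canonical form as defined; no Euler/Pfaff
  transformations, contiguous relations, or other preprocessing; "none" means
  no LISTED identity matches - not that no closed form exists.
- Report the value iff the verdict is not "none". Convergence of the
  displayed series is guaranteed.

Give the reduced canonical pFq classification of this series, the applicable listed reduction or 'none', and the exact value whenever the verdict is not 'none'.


The tell: t_0 being -\frac{3}{5}, the two geometric factors (prefactor -3/5) combine into one argument.
Consecutive-term ratio: r(k) = \frac{3}{5} * (k-5) / [(k+\frac{3}{2}) (k+1)] - rational; roots negated = parameters, x = \frac{3}{5}, C = -\frac{3}{5}.

At argument \frac{3}{5}: a 1F1 with upper {-5}, lower {\frac{3}{2}}, scaled by C = -\frac{3}{5}. Verdict: terminating. (-5)_k vanishes past k = 5, leaving a 6-term sum, computed directly. Hence: \frac{699639}{6015625}.


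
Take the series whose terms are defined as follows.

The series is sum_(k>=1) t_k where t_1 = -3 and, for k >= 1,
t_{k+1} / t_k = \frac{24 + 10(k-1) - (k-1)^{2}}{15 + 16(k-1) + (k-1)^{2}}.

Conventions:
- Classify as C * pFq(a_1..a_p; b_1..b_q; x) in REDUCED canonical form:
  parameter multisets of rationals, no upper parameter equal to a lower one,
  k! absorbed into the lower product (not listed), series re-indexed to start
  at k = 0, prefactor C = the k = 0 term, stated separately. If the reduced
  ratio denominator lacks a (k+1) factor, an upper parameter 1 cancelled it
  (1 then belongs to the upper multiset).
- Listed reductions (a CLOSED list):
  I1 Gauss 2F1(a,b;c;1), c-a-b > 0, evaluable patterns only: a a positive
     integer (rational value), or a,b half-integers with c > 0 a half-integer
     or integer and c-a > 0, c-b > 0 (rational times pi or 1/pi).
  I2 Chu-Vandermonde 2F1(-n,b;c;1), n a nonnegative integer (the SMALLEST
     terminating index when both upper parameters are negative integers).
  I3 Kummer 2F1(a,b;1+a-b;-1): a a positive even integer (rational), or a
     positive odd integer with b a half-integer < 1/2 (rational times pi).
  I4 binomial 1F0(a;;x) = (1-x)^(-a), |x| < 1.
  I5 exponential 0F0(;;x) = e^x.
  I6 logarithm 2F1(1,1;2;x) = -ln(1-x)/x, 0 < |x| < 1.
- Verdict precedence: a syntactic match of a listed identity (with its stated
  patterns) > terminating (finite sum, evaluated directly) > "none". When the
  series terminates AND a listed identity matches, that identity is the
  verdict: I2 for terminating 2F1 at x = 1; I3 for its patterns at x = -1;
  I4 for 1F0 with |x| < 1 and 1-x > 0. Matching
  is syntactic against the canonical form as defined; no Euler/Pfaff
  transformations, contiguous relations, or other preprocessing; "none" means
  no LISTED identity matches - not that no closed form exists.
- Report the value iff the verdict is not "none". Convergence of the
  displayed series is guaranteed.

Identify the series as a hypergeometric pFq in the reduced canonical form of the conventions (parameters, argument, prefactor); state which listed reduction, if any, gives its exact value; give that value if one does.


This is -3 * 2F1(-12, 2; 15; -1) in reduced canonical form. Verdict: this is Kummer (I3) (x = -1; c = 15 equals 1+a-b for upper {-12, 2}: listed pattern). Sum: -21.

Structural cue: t_0 = -3 here, and roots of the ratio polynomials (C = -3) are the negated parameters.
Adjacent-term ratio: r(k) = -1 * (k-12) (k+2) / [(k+15) (k+1)] ; factor over Q: parameters, x = -1, and C = -3.


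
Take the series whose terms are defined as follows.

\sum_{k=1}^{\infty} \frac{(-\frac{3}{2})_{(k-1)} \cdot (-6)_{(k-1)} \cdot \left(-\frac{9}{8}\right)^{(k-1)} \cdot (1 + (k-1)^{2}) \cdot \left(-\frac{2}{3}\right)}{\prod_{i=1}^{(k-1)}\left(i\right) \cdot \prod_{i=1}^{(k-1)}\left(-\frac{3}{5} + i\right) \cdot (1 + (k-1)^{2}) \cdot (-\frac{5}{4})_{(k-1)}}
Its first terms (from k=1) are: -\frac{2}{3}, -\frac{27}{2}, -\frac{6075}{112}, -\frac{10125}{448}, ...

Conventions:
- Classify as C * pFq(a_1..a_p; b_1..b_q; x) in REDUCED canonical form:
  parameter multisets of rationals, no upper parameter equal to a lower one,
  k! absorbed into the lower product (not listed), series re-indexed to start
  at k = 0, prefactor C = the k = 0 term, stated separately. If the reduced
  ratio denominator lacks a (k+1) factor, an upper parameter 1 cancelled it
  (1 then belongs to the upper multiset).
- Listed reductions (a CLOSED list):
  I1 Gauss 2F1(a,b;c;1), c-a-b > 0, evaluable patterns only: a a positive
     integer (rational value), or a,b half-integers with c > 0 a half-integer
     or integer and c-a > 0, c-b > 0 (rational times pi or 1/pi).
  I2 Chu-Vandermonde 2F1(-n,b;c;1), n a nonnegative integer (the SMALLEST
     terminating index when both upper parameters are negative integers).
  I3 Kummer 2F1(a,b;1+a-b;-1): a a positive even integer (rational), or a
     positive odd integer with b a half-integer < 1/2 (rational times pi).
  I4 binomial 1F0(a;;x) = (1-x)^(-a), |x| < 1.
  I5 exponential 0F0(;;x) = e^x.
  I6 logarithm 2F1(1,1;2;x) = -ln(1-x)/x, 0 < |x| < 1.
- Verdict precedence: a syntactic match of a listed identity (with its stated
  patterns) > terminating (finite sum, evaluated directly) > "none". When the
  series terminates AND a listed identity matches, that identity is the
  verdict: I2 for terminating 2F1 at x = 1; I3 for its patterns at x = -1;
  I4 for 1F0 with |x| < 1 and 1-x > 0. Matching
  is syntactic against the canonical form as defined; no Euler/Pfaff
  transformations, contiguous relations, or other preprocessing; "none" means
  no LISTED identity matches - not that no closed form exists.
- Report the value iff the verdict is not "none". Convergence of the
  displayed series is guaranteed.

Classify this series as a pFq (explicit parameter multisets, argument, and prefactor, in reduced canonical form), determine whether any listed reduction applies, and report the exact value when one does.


x = -\frac{9}{8} here; the reduced form reads 2F2, upper {-6, -\frac{3}{2}}, lower {-\frac{5}{4}, \frac{2}{5}}, C = -\frac{2}{3}. Verdict: terminating. (-6)_k vanishes past k = 6, leaving a 7-term sum, computed directly. Value: -\frac{953946463595}{9908355072}.

The tell: x = -\frac{9}{8} and the product of the first k integers (C = -2/3) is k!.
Term ratio: r(k) = -\frac{9}{8} * (k-6) (k-\frac{3}{2}) / [(k-\frac{5}{4}) (k+\frac{2}{5}) (k+1)] - poly over poly, x = -\frac{9}{8} from leading terms; C = -\frac{2}{3} at k = 0.


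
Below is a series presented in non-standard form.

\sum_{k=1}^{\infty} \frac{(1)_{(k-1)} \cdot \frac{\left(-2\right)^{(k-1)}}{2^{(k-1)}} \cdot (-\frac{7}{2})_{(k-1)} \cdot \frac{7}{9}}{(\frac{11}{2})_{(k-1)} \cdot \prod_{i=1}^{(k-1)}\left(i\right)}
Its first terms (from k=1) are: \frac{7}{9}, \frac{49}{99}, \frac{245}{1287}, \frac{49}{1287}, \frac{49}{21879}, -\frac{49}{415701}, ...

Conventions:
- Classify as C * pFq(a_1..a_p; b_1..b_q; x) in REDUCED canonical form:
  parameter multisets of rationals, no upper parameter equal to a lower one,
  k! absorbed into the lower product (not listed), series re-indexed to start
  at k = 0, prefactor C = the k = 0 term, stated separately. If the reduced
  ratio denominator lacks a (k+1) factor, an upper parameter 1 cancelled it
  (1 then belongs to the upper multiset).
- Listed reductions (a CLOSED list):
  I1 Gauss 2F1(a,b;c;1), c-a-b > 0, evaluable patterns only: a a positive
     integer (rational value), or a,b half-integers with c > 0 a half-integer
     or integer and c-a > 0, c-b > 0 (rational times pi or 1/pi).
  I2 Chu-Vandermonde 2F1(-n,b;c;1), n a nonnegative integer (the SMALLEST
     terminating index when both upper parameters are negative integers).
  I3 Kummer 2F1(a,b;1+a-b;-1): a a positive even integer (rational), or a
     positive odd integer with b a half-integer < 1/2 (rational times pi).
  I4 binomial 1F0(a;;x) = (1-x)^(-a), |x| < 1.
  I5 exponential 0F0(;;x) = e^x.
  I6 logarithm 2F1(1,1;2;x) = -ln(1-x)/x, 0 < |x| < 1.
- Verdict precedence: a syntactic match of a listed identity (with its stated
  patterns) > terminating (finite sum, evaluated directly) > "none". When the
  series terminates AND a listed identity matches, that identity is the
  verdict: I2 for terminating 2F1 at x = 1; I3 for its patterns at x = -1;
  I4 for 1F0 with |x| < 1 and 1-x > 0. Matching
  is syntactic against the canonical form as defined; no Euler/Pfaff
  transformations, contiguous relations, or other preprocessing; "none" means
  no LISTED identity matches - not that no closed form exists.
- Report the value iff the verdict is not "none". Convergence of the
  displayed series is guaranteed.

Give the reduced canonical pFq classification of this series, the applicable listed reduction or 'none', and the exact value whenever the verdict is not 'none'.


Prefactor \frac{7}{9}, argument -1: 2F1 with upper {-\frac{7}{2}, 1} over lower {\frac{11}{2}}. Verdict: the Kummer evaluation I3 matches (x = -1; c = \frac{11}{2} equals 1+a-b for upper {-\frac{7}{2}, 1}: listed pattern). Its exact value is \frac{245}{512} \cdot \pi.

Key observation: t_0 = \frac{7}{9} here, and the product of the first k integers (prefactor 7/9) is k!.
Adjacent-term ratio: r(k) = -1 * (k-\frac{7}{2}) (k+1) / [(k+\frac{11}{2}) (k+1)] - rational in k, leading ratio -1; with t_0 = \frac{7}{9}, classification follows.


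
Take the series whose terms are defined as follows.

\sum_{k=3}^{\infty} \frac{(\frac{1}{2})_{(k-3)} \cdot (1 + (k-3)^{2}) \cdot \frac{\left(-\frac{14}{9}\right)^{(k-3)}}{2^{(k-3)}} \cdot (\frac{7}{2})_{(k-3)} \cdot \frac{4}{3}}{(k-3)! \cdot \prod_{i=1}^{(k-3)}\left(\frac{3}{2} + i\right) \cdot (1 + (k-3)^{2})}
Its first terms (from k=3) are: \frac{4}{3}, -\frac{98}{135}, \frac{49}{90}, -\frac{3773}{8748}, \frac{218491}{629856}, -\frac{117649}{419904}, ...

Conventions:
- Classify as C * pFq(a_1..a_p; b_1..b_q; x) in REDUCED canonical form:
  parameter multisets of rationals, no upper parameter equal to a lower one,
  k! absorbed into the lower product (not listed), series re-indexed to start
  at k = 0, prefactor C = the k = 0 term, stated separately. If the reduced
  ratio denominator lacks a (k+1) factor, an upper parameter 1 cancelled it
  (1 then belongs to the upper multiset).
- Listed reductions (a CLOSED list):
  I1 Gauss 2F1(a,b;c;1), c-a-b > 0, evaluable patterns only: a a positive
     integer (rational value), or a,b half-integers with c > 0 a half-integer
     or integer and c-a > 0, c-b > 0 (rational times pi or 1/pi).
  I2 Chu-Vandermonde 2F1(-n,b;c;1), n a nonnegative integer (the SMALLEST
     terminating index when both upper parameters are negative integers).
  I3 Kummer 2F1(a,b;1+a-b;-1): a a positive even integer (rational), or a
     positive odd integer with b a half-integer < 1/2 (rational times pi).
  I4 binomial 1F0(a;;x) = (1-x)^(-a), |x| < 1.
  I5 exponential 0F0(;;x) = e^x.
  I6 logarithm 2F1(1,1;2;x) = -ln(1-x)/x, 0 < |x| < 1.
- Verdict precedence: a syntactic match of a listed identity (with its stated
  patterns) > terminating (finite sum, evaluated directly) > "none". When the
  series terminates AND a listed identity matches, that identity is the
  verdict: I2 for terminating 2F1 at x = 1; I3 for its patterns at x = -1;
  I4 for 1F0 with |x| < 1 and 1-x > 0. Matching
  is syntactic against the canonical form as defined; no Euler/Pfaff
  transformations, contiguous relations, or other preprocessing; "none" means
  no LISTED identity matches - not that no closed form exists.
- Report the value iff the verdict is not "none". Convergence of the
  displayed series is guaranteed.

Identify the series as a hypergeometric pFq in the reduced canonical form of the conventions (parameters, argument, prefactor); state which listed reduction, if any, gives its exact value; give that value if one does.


x = -\frac{7}{9} here; the reduced form reads 2F1, upper {\frac{1}{2}, \frac{7}{2}}, lower {\frac{5}{2}}, C = \frac{4}{3}. Verdict: none. A 2F1 with upper {\frac{1}{2}, \frac{7}{2}} fits none of I1-I6 at x = -\frac{7}{9}; the sum runs forever.

Structural cue: t_0 being \frac{4}{3}, k^2 + 1 divides numerator and denominator alike; prefactor 4/3 after cancelling.
Consecutive-term ratio: r(k) = -\frac{7}{9} * (k+\frac{1}{2}) (k+\frac{7}{2}) / [(k+\frac{5}{2}) (k+1)] ; factor over Q: parameters, x = -\frac{7}{9}, and C = \frac{4}{3}.


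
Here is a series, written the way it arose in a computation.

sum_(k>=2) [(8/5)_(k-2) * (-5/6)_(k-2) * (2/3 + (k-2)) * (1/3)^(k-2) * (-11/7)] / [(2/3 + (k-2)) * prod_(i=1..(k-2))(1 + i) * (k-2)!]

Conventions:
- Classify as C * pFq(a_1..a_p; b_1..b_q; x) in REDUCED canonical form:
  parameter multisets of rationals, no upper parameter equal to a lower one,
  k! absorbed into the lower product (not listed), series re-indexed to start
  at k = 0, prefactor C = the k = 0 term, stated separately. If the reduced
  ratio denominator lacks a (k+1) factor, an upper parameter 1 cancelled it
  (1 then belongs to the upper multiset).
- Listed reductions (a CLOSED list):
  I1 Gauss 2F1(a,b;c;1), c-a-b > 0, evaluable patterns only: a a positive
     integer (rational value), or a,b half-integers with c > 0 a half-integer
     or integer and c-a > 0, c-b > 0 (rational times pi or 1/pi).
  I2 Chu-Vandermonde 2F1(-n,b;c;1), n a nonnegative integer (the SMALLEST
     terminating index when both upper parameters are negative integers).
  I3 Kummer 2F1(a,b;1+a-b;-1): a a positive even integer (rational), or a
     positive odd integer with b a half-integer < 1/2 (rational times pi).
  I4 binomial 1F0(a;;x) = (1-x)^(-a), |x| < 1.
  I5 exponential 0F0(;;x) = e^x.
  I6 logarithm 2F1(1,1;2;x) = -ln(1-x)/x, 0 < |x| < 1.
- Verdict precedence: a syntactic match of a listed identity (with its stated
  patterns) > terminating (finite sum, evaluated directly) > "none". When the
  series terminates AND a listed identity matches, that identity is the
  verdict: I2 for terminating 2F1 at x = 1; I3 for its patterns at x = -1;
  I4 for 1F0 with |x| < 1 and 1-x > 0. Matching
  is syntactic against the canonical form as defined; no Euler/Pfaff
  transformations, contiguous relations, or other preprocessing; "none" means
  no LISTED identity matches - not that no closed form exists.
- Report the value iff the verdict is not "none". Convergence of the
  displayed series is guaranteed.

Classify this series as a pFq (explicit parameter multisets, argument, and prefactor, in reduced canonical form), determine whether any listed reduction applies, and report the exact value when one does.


At argument 1/3: a 2F1 with upper {-5/6, 8/5}, lower {2}, scaled by C = -11/7. Verdict: none here - no I1-I6 shape fits x = 1/3 with lower {2}.

The tell: t_0 = -11/7 here, and the lower running product (C = -11/7, x = 1/3) is a rising factorial.
Consecutive-term ratio: r(k) = (1/3) * (k-5/6) (k+8/5) / [(k+2) (k+1)] - rational in k, leading ratio (1/3); with t_0 = -11/7, classification follows.


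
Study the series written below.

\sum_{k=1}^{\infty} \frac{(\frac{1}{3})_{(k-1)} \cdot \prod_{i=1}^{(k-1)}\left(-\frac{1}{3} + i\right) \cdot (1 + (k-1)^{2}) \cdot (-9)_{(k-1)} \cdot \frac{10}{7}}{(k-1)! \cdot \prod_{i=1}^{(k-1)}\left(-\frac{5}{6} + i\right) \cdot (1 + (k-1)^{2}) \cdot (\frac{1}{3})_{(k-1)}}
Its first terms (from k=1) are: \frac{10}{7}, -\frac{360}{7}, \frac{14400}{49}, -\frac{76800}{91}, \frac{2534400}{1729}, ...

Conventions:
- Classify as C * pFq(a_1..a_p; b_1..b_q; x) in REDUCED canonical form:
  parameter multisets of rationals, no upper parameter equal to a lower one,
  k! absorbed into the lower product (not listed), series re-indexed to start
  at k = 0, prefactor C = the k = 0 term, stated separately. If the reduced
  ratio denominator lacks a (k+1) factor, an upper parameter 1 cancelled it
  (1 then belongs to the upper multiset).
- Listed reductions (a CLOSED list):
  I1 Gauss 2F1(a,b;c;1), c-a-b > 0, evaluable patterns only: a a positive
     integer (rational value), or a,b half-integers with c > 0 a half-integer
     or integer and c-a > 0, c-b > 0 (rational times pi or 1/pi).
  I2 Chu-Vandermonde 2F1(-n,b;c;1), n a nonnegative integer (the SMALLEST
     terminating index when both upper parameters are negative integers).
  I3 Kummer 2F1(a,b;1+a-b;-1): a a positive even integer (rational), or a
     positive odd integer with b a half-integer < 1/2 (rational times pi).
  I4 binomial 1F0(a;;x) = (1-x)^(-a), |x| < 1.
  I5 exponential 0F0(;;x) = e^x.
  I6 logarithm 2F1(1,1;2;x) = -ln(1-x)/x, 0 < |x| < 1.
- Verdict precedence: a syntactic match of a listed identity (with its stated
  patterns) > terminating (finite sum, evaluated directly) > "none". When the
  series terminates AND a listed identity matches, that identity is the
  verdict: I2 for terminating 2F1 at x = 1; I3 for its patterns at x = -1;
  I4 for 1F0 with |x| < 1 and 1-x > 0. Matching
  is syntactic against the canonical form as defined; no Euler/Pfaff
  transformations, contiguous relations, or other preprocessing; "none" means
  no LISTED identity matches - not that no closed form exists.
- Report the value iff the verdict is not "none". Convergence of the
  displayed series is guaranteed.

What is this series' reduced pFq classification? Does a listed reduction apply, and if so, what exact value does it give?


Reduced: x = 1, 2F1, upper = {-9, \frac{2}{3}}, lower = {\frac{1}{6}}, C = \frac{10}{7}. Verdict: Vandermonde's identity (I2) fires (terminating 2F1 at x = 1 with n = 9, b = 2/3, c = \frac{1}{6}). Hence: -\frac{175375530}{321424957}.

The tell: t_0 = \frac{10}{7} here, and the lower running product (C = 10/7) is a rising factorial.
Term ratio: r(k) = 1 * (k-9) (k+\frac{2}{3}) / [(k+\frac{1}{6}) (k+1)] - rational in k. x = 1; t_0 = \frac{10}{7}; negate the roots.


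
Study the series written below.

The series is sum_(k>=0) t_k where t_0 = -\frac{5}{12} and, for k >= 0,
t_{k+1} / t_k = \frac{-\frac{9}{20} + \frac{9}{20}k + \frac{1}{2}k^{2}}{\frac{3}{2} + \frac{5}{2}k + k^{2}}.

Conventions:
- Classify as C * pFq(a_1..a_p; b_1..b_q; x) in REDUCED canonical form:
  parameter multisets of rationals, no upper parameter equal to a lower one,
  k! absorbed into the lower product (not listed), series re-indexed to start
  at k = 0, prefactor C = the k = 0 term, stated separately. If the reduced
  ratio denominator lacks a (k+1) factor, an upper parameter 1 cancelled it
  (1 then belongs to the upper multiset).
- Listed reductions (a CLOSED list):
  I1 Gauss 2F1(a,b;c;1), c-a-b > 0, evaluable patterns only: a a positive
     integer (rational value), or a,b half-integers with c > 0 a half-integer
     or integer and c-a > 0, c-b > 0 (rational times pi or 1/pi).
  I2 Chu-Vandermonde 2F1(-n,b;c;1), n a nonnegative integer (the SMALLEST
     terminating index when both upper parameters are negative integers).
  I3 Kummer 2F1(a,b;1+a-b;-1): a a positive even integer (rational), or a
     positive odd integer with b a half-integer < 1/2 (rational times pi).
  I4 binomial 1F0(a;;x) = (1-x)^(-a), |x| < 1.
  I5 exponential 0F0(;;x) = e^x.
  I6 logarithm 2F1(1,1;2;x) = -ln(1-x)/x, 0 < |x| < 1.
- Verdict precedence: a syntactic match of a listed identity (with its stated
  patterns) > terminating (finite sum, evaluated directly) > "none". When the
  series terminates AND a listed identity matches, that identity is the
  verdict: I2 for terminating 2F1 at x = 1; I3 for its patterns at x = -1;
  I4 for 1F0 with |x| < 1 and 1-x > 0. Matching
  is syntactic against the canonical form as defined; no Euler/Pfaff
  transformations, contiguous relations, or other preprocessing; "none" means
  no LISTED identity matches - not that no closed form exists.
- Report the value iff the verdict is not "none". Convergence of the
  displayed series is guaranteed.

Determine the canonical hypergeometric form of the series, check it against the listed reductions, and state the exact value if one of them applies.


This is -\frac{5}{12} * 1F0(-\frac{3}{5}; -; \frac{1}{2}) in reduced canonical form. Verdict: binomial (I4) applies (the 1F0 binomial series: exponent 3/5, x = \frac{1}{2}). Exact value: \left(-\frac{5}{12}\right) \cdot \left(\frac{1}{2}\right)^{\frac{3}{5}}.

First insight: t_0 = -\frac{5}{12} here, and the expanded ratio factors over Q; C = -5/12, x = 1/2, roots give parameters.
Term ratio: r(k) = \frac{1}{2} * (k-\frac{3}{5}) / [(k+1)] - rational in k, leading ratio \frac{1}{2}; with t_0 = -\frac{5}{12}, classification follows.


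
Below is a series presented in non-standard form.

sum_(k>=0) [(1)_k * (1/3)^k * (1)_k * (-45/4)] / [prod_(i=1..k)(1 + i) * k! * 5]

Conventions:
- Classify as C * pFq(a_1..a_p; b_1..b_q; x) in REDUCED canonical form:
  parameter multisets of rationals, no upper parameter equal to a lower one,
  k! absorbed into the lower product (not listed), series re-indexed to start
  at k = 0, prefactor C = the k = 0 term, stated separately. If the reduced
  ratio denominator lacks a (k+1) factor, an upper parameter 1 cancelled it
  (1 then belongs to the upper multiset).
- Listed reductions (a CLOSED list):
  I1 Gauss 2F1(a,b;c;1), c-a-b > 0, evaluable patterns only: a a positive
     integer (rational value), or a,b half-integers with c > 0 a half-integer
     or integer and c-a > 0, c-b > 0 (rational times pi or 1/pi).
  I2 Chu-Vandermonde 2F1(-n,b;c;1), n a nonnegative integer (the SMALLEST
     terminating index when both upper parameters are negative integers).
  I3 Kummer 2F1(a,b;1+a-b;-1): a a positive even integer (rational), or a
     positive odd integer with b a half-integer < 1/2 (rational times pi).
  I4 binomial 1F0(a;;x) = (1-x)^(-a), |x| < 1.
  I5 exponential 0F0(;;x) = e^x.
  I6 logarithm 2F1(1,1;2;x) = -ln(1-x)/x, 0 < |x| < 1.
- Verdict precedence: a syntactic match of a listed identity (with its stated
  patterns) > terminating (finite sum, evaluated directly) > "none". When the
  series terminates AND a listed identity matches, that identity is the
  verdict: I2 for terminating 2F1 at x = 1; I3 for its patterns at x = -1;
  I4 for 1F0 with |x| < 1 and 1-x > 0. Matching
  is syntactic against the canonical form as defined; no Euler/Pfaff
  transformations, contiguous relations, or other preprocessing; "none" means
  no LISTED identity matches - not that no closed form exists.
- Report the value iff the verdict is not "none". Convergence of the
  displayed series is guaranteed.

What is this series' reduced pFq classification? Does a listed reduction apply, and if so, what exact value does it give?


Canonical form: C = -9/4 times 2F1 with upper {1, 1}, lower {2}, x = 1/3. Verdict at x = 1/3: logarithm (I6) matches (the logarithm: parameters (1,1;2), x = 1/3). Hence: (27/4) * ln(2/3).

Key step: t_0 = -9/4 here, and the constant factors (prefactor -9/4) combine into one prefactor.
Ratio: r(k) = (1/3) * (k+1) (k+1) / [(k+2) (k+1)] ; factor over Q: parameters, x = (1/3), and C = -9/4.


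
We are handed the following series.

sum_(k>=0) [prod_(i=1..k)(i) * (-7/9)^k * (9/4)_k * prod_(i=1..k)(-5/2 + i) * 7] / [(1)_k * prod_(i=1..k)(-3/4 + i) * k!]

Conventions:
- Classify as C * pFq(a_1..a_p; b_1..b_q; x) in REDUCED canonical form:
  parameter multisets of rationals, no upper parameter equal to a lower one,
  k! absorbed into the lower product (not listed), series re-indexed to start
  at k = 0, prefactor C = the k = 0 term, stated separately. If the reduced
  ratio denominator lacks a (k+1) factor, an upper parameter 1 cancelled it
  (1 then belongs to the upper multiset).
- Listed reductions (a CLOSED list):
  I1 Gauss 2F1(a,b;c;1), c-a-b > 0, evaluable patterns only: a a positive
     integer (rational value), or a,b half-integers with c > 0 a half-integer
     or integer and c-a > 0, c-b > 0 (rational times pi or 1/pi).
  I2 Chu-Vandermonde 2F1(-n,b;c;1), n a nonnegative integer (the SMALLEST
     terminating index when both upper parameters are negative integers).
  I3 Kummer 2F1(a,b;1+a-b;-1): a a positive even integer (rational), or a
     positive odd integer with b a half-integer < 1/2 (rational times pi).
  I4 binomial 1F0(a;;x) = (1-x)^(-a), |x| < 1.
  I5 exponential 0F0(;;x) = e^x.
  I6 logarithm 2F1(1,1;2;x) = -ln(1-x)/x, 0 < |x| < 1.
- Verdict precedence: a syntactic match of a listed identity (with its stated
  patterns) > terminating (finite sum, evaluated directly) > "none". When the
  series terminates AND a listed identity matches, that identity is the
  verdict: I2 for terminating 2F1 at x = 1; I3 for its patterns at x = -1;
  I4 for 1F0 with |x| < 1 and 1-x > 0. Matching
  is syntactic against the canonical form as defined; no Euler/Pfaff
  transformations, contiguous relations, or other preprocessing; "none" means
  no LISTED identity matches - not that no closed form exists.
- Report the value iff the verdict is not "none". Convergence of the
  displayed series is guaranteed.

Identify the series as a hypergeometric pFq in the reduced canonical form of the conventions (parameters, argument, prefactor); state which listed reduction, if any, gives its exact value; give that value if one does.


The series (x = -7/9) is 2F1: upper {-3/2, 9/4}, lower {1/4}, prefactor 7. Verdict: none (x = -7/9): each listed identity misses the multisets {-3/2, 9/4} ; {1/4}.

Key step: x = (-7/9) and the running product (C = 7, x = -7/9) telescopes to a rising factorial.
Step ratio: r(k) = (-7/9) * (k-3/2) (k+9/4) / [(k+1/4) (k+1)] - rational; roots negated = parameters, x = (-7/9), C = 7.


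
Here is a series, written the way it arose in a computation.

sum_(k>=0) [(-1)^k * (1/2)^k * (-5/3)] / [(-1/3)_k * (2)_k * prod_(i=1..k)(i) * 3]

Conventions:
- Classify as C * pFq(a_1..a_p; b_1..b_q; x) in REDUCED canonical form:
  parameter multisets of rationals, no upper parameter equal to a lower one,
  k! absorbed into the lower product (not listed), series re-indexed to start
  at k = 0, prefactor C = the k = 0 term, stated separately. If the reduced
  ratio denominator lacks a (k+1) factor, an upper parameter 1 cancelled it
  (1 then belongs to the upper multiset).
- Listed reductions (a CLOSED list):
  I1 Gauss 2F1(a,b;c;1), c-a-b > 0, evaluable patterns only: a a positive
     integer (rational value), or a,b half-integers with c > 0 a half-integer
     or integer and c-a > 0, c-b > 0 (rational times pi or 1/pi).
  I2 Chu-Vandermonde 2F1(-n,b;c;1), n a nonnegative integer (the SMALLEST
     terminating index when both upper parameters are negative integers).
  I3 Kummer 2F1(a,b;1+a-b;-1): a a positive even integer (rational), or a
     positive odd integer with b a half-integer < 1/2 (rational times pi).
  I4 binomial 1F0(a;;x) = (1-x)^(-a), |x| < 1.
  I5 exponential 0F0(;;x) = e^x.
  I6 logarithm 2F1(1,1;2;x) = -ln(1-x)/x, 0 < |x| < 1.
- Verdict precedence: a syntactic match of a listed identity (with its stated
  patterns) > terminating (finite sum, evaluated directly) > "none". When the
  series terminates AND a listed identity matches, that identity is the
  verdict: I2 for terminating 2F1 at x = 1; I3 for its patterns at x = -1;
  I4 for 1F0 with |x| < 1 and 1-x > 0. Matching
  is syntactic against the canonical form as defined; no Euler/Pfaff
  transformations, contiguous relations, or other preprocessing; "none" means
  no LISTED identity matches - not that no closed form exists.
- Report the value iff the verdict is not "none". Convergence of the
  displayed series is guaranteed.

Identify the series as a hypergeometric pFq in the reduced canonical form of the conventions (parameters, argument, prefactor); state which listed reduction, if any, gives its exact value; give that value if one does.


With C = -5/9: the canonical form is 0F2(-; -1/3, 2; -1/2). Verdict: none. Every listed pattern misses the 0F2 form at -1/2, upper {-}.

First insight: with t_0 = -5/9, the product of the first k integers (C = -5/9) is k!.
Consecutive-term ratio: r(k) = (-1/2) * 1 / [(k-1/3) (k+2) (k+1)] - rational in k. x = (-1/2); t_0 = -5/9; negate the roots.


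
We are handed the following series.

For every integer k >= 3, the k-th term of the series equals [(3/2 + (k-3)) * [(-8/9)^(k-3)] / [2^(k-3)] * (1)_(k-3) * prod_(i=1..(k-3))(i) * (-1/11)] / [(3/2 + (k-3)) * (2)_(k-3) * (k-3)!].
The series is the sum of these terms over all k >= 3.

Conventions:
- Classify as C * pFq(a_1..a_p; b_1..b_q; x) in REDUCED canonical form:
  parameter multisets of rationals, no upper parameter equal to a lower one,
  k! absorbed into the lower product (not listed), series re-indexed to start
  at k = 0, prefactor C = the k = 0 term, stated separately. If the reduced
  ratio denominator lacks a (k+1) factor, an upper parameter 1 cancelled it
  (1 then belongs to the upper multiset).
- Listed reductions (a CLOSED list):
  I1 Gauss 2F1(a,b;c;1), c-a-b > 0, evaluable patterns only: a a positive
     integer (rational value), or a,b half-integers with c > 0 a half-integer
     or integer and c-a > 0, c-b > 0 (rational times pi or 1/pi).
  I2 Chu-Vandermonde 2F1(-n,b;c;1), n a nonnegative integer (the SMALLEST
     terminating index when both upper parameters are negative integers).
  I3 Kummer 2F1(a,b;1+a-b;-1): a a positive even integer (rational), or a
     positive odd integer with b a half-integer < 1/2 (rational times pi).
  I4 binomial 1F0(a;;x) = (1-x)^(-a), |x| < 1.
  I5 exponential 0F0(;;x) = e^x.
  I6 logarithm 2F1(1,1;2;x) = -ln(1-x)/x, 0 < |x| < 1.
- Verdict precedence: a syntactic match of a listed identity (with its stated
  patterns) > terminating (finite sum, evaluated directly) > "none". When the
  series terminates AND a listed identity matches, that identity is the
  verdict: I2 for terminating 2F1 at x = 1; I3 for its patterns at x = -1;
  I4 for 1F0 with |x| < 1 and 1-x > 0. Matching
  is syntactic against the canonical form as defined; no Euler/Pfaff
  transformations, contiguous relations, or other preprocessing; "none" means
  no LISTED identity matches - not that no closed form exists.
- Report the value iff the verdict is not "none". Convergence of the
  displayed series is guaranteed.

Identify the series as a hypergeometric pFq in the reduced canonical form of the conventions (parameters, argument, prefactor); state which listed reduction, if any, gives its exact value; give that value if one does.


x = -4/9 here; the reduced form reads 2F1, upper {1, 1}, lower {2}, C = -1/11. Verdict: this is the I6 logarithm reduction (the logarithm: parameters (1,1;2), x = -4/9). Its exact value is (-9/44) * ln(13/9).

Key step: t_0 = -1/11 here, and the two k-th powers (C = -1/11) combine into one argument.
Consecutive-term ratio: r(k) = (-4/9) * (k+1) (k+1) / [(k+2) (k+1)] - rational in k, leading ratio (-4/9); with t_0 = -1/11, classification follows.


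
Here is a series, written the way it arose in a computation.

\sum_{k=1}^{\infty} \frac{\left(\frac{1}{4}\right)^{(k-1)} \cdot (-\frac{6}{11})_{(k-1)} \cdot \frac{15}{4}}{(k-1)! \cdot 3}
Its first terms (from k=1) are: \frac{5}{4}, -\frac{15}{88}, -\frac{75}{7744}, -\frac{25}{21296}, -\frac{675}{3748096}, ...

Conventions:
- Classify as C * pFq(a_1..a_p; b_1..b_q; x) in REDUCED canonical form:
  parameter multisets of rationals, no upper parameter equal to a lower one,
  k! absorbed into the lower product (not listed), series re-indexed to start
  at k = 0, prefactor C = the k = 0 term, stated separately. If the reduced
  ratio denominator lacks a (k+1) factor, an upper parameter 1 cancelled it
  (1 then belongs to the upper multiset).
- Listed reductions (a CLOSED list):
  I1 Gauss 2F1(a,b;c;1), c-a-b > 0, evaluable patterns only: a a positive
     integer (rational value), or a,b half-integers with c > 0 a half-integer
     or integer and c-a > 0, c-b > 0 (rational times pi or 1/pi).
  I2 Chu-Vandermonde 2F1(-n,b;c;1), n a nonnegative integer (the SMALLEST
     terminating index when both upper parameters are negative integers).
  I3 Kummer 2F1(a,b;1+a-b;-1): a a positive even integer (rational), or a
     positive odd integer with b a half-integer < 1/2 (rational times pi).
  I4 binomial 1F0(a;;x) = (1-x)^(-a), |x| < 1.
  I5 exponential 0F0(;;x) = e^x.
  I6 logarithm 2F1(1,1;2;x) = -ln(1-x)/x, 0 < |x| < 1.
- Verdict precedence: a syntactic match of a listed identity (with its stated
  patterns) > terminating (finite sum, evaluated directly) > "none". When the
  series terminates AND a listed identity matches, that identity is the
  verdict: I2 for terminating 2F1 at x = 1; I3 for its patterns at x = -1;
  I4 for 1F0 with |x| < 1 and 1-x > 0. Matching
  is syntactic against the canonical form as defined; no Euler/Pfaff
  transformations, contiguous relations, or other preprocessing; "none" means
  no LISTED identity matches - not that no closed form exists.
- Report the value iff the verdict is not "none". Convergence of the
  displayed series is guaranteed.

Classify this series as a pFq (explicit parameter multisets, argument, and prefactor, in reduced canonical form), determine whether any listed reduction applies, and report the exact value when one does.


Key step: x = \frac{1}{4} and the constant factors (C = 5/4) combine into one prefactor.
Consecutive-term ratio: r(k) = \frac{1}{4} * (k-\frac{6}{11}) / [(k+1)] - rational; roots negated = parameters, x = \frac{1}{4}, C = \frac{5}{4}.

This is \frac{5}{4} * 1F0(-\frac{6}{11}; -; \frac{1}{4}) in reduced canonical form. Verdict: the binomial series (I4) applies (the 1F0 binomial series: exponent 6/11, x = \frac{1}{4}). Exact value: \frac{5}{4} \cdot \left(\frac{3}{4}\right)^{\frac{6}{11}}.


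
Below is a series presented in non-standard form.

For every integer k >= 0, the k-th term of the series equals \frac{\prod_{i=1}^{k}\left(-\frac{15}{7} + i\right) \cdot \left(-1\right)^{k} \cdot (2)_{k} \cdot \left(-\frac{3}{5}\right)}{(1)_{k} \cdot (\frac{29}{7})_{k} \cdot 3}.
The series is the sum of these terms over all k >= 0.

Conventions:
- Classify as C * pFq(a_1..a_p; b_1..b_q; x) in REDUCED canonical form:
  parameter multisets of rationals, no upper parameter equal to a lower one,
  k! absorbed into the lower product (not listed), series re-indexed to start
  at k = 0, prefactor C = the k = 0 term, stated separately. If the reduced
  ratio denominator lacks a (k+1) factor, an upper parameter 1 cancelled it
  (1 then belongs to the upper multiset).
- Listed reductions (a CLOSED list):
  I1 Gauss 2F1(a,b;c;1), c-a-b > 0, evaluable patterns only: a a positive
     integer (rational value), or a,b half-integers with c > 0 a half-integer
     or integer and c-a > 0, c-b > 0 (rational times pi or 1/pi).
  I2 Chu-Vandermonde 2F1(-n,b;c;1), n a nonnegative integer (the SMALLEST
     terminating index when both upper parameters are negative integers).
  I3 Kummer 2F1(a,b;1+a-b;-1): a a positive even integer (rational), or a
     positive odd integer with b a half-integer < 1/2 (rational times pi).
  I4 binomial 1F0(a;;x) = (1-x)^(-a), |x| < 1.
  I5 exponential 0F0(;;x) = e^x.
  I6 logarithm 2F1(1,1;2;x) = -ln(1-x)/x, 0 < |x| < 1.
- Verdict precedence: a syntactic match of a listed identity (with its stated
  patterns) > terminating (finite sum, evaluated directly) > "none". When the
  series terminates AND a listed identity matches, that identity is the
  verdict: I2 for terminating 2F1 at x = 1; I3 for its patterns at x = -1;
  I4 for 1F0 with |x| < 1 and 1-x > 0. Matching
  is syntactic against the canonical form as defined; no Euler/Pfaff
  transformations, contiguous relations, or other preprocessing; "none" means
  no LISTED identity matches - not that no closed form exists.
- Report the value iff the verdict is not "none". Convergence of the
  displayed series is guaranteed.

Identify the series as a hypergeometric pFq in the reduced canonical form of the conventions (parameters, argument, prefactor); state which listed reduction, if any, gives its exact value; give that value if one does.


The tell: t_0 = -\frac{1}{5} here, and the constant factors (C = -1/5) combine into one prefactor.
Ratio: r(k) = -1 * (k-\frac{8}{7}) (k+2) / [(k+\frac{29}{7}) (k+1)] ; factor over Q: parameters, x = -1, and C = -\frac{1}{5}.

At argument -1: a 2F1 with upper {-\frac{8}{7}, 2}, lower {\frac{29}{7}}, scaled by C = -\frac{1}{5}. Verdict: this is Kummer's theorem (I3) (x = -1; c = \frac{29}{7} equals 1+a-b for upper {-\frac{8}{7}, 2}: listed pattern). Hence: -\frac{11}{35}.
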